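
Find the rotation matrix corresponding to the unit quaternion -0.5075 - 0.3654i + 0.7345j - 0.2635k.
[[-0.2178, -0.8042, -0.553], [-0.2693, 0.5941, -0.758], [0.9381, -0.0162, -0.346]]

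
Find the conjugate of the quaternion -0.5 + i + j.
-0.5 - i - j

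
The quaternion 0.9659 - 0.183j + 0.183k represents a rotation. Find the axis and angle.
axis = (0, -√2/2, √2/2), θ = π/6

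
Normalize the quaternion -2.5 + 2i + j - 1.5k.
-0.6804 + 0.5443i + 0.2722j - 0.4082k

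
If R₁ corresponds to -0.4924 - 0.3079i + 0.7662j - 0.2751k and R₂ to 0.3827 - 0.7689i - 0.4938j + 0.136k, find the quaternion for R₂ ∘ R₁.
-0.0094 + 0.2924i + 0.283j - 0.9134k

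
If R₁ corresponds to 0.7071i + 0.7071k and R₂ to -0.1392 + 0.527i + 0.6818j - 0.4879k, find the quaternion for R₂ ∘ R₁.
-0.0276 + 0.3837i - 0.7176j - 0.5805k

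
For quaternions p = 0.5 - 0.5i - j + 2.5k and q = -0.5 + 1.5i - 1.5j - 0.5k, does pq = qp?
No: pq = 0.25 + 5.25i + 3.25j + 0.75k ≠ 0.25 - 3.25i - 3.75j - 3.75k = qp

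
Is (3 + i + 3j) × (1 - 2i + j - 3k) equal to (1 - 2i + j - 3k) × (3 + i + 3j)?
No: pq = 2 - 14i + 9j - 2k ≠ 2 + 4i + 3j - 16k = qp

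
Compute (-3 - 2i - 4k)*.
-3 + 2i + 4k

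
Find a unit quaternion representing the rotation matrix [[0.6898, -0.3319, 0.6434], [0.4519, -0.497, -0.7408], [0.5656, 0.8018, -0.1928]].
0.5 + 0.7713i + 0.0389j + 0.3919k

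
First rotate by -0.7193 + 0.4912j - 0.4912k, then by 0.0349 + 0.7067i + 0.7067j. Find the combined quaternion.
-0.3722 - 0.8555i - 0.1441j + 0.33k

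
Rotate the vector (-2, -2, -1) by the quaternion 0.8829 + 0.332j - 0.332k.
(-2.877, -0.166, 0.834)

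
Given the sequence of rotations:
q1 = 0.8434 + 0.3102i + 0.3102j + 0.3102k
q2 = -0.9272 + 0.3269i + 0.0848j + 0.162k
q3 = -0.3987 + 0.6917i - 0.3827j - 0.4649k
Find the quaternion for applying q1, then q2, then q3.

q2 · q1 = -0.96 - 0.0359i - 0.2672j - 0.0759k
q3 · q2 · q1 = 0.27 - 0.7449i + 0.5431j + 0.278k
0.27 - 0.7449i + 0.5431j + 0.278k


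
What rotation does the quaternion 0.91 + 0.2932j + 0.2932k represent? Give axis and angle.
axis = (0, √2/2, √2/2), θ = 49°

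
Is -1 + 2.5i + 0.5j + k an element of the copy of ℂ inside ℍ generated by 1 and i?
No. The quaternion -1 + 2.5i + 0.5j + k has j-coefficient y = 0.5 and k-coefficient z = 1, not both zero, so it does not lie in the complex subalgebra spanned by 1 and i.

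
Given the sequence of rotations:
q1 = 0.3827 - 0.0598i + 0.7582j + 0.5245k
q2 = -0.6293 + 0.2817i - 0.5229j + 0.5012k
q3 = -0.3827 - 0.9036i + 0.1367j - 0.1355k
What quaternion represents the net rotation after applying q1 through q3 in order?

q2 · q1 = -0.0904 - 0.5088i - 0.855j + 0.0441k
q3 · q2 · q1 = -0.3023 + 0.1666i + 0.4236j + 0.8375k
-0.3023 + 0.1666i + 0.4236j + 0.8375k


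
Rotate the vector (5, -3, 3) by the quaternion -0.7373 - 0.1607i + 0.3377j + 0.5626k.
(-3.505, -5.208, 1.896)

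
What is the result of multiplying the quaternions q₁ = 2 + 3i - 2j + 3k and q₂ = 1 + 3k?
-7 - 3i - 11j + 9k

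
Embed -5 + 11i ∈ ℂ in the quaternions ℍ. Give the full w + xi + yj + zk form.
-5 + 11i + 0j + 0k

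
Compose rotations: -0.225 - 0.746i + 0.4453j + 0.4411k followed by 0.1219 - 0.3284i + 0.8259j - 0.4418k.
-0.4453 + 0.544i + 0.3429j + 0.6231k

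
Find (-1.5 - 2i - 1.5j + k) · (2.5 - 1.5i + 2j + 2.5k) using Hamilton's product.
-6.25 - 8.5i - 3.25j - 7.5k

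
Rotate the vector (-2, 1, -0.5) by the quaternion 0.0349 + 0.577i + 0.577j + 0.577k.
(0.936, -2.057, -0.379)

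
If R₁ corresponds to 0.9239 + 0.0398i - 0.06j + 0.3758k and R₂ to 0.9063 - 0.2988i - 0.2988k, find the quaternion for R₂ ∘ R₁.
0.9615 - 0.2579i + 0.046j + 0.0825k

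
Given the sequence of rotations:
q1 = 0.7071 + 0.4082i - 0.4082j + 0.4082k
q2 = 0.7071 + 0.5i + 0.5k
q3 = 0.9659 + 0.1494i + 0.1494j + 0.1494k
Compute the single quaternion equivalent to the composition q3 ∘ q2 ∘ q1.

q2 · q1 = 0.0918 + 0.8463i - 0.2886j + 0.4381k
q3 · q2 · q1 = -0.0601 + 0.9397i - 0.2041j + 0.2673k
-0.0601 + 0.9397i - 0.2041j + 0.2673k


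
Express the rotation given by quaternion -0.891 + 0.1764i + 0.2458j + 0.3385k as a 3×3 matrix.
[[0.65, 0.6899, -0.3186], [-0.5165, 0.7086, 0.4808], [0.5574, -0.1479, 0.8169]]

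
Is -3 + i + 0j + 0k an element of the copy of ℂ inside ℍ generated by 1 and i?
Yes. The quaternion -3 + i has j- and k-coefficients y = z = 0, so it lies in the complex subalgebra spanned by 1 and i.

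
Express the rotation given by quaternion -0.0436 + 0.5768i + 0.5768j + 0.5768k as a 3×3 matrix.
[[-0.3308, 0.7157, 0.6151], [0.6151, -0.3308, 0.7157], [0.7157, 0.6151, -0.3308]]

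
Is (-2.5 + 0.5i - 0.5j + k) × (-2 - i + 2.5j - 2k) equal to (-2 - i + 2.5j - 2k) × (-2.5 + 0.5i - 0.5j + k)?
No: pq = 8.75 - 5.25j + 3.75k ≠ 8.75 + 3i - 5.25j + 2.25k = qp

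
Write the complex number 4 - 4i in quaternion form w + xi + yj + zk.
4 - 4i + 0j + 0k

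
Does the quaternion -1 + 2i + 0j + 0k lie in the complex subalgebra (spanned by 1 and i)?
Yes. The quaternion -1 + 2i has j- and k-coefficients y = z = 0, so it lies in the complex subalgebra spanned by 1 and i.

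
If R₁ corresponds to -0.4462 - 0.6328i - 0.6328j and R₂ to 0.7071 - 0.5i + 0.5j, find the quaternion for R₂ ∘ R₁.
-0.3155 - 0.2244i - 0.6706j + 0.6328k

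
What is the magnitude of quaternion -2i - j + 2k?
3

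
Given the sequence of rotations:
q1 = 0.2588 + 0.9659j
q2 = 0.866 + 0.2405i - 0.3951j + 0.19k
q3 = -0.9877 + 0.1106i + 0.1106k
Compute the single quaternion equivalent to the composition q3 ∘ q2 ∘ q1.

q2 · q1 = 0.6057 - 0.1213i + 0.7342j + 0.2815k
q3 · q2 · q1 = -0.616 + 0.1056i - 0.7697j - 0.1298k
-0.616 + 0.1056i - 0.7697j - 0.1298k


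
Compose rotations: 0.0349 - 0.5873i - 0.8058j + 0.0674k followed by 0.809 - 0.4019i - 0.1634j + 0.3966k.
-0.3662 - 0.1806i - 0.8634j + 0.2963k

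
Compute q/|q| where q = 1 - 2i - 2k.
0.3333 - 0.6667i - 0.6667k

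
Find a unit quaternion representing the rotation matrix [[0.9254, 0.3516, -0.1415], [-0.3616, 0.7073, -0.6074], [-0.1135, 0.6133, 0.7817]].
0.9239 + 0.3303i - 0.0076j - 0.193k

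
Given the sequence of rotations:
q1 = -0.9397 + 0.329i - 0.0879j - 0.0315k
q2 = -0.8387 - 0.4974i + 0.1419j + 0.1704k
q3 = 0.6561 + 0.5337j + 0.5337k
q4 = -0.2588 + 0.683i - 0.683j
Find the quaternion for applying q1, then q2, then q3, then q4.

q2 · q1 = 0.9696 + 0.202i - 0.0192j - 0.1367k
q3 · q2 · q1 = 0.7194 + 0.0698i + 0.6127j + 0.32k
q4 · q3 · q2 · q1 = 0.1846 + 0.2547i - 0.8685j + 0.3833k
0.1846 + 0.2547i - 0.8685j + 0.3833k


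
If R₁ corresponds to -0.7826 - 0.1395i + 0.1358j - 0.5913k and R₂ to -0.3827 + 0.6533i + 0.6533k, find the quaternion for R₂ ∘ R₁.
0.7769 - 0.5466i + 0.2432j - 0.1963k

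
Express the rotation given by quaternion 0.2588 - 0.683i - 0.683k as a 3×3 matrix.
[[0.067, 0.3535, 0.933], [-0.3535, -0.866, 0.3535], [0.933, -0.3535, 0.067]]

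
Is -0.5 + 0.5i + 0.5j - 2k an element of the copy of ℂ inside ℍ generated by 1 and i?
No. The quaternion -0.5 + 0.5i + 0.5j - 2k has j-coefficient y = 0.5 and k-coefficient z = -2, not both zero, so it does not lie in the complex subalgebra spanned by 1 and i.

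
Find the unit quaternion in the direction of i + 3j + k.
0.3015i + 0.9045j + 0.3015k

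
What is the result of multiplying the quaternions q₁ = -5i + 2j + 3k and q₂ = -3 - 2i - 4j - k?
1 + 25i - 17j + 15k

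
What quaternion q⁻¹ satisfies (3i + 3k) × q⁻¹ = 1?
-0.1667i - 0.1667k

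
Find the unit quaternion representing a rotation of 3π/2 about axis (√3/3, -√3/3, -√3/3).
-0.7071 + 0.4082i - 0.4082j - 0.4082k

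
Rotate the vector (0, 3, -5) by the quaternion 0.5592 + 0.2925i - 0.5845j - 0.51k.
(5.446, -0.419, 2.042)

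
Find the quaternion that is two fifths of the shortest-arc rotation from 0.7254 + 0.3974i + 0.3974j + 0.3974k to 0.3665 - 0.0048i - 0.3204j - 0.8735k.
0.3462 + 0.2984i + 0.4654j + 0.7579k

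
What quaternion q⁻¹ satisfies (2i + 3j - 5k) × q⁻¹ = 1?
-0.0526i - 0.0789j + 0.1316k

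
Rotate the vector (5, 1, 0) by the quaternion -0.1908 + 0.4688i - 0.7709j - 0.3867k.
(-3.309, -2.615, -2.866)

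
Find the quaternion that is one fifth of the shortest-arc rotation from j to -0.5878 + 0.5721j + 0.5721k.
-0.137 + 0.9816j + 0.1333k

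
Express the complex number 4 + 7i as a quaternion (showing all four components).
4 + 7i + 0j + 0k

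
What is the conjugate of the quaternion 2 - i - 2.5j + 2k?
2 + i + 2.5j - 2k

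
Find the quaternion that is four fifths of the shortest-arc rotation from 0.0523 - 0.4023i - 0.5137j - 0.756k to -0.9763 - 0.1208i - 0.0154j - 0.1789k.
-0.8826 - 0.2257i - 0.1605j - 0.3798k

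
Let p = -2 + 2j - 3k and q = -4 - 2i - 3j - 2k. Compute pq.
8 - 9i + 4j + 20k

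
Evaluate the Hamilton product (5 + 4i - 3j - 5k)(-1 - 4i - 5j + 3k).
11 - 58i - 14j - 12k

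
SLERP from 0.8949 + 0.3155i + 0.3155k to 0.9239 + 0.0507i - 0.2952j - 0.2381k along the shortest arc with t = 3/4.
0.9601 + 0.1246i - 0.2296j - 0.1k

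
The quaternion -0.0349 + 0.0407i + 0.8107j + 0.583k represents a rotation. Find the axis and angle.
axis = (0.0407, 0.8112, 0.5834), θ = 184°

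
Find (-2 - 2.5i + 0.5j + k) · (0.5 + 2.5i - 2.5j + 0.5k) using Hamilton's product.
6 - 3.5i + 9j + 4.5k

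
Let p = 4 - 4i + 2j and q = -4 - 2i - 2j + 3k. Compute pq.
-20 + 14i - 4j + 24k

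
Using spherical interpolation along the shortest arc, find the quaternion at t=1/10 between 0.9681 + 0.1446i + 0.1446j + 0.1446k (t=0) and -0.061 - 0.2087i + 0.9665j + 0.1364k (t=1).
0.9379 + 0.1102i + 0.2863j + 0.1619k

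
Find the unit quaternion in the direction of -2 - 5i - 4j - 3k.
-0.2722 - 0.6804i - 0.5443j - 0.4082k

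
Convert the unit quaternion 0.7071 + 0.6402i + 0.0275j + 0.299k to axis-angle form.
axis = (0.9054, 0.0389, 0.4228), θ = π/2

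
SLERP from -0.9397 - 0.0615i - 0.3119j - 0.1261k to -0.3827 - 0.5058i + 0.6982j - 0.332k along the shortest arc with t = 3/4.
-0.6526 - 0.461i + 0.5015j - 0.3318k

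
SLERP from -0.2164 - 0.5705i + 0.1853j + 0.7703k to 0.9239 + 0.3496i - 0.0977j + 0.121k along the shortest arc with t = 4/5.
-0.874 - 0.4576i + 0.1346j + 0.0929k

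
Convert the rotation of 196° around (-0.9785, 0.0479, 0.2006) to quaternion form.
-0.1392 - 0.969i + 0.0474j + 0.1986k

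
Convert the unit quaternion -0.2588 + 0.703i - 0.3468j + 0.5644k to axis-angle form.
axis = (0.7278, -0.359, 0.5843), θ = 7π/6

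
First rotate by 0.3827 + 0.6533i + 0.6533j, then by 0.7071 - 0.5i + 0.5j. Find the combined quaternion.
0.2706 + 0.2706i + 0.6533j - 0.6533k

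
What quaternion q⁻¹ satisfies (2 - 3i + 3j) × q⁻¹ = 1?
0.0909 + 0.1364i - 0.1364j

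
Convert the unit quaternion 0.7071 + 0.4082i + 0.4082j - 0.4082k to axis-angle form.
axis = (√3/3, √3/3, -√3/3), θ = π/2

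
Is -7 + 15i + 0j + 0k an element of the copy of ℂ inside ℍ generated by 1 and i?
Yes. The quaternion -7 + 15i has j- and k-coefficients y = z = 0, so it lies in the complex subalgebra spanned by 1 and i.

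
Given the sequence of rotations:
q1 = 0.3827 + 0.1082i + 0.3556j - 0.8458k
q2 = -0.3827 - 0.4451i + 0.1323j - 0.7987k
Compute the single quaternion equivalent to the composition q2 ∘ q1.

q2 · q1 = -0.8209 - 0.0396i - 0.5483j - 0.1546k
-0.8209 - 0.0396i - 0.5483j - 0.1546k


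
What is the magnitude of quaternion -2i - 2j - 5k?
√33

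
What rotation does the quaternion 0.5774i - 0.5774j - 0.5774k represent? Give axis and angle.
axis = (√3/3, -√3/3, -√3/3), θ = π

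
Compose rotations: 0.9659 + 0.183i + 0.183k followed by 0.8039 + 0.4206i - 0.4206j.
0.6995 + 0.4764i - 0.4832j + 0.2241k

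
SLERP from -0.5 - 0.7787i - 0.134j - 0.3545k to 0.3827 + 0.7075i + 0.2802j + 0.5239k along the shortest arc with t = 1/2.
-0.4452 - 0.7496i - 0.2089j - 0.443k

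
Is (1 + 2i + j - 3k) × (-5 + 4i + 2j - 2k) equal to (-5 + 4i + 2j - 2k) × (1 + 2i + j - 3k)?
No: pq = -21 - 2i - 11j + 13k ≠ -21 - 10i + 5j + 13k = qp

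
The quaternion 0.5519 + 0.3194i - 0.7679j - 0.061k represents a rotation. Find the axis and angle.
axis = (0.383, -0.9208, -0.0731), θ = 113°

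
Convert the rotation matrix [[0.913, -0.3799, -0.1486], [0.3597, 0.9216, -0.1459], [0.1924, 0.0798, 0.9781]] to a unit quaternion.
0.9763 + 0.0578i - 0.0873j + 0.1894k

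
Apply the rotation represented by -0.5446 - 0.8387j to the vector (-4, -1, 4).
(5.281, -1, 2.027)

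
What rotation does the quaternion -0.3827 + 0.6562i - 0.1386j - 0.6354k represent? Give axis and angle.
axis = (0.7103, -0.15, -0.6878), θ = 5π/4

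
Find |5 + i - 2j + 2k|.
√34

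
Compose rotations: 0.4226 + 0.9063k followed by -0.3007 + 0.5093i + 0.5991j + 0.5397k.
-0.6162 + 0.7582i - 0.2084j - 0.0444k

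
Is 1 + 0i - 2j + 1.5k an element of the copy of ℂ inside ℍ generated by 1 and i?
No. The quaternion 1 - 2j + 1.5k has j-coefficient y = -2 and k-coefficient z = 1.5, not both zero, so it does not lie in the complex subalgebra spanned by 1 and i.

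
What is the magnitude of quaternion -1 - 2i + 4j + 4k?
√37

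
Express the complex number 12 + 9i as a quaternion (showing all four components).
12 + 9i + 0j + 0k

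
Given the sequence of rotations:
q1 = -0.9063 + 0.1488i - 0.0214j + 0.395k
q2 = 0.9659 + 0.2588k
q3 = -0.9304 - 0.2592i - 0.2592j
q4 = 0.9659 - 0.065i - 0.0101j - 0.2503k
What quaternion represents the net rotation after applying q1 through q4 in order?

q2 · q1 = -0.9776 + 0.1493i + 0.0178j + 0.147k
q3 · q2 · q1 = 0.9529 + 0.0764i + 0.2749j - 0.1027k
q4 · q3 · q2 · q1 = 0.9024 + 0.0817i + 0.2301j - 0.3548k
0.9024 + 0.0817i + 0.2301j - 0.3548k


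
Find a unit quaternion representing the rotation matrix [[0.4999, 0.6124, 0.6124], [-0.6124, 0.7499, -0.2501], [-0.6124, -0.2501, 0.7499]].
0.866 + 0.3536j - 0.3536k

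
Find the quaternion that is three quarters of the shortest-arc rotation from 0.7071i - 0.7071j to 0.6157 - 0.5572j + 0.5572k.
0.5139 + 0.2211i - 0.6861j + 0.4651k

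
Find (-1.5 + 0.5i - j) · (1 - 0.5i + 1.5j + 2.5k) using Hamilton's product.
0.25 - 1.25i - 4.5j - 3.5k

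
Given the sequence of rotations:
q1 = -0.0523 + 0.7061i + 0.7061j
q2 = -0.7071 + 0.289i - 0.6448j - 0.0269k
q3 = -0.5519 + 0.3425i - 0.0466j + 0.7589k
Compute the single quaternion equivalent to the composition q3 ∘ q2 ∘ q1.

q2 · q1 = 0.2882 - 0.4954i - 0.4846j + 0.6608k
q3 · q2 · q1 = -0.5134 + 0.7091i - 0.3483j - 0.335k
-0.5134 + 0.7091i - 0.3483j - 0.335k


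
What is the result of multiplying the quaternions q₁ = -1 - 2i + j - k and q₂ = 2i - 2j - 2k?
4 - 6i - 4j + 4k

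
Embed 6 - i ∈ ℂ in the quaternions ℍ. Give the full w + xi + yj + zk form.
6 - i + 0j + 0k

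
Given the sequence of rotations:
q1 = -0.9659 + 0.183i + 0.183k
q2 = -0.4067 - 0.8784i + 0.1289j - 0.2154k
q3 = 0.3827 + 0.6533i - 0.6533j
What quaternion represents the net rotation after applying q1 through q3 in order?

q2 · q1 = 0.593 + 0.7976i - 0.0032j + 0.11k
q3 · q2 · q1 = -0.2962 + 0.6208i - 0.4605j + 0.5611k
-0.2962 + 0.6208i - 0.4605j + 0.5611k


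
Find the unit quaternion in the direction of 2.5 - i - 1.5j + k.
0.7715 - 0.3086i - 0.4629j + 0.3086k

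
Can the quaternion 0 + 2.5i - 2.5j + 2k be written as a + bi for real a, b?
No. The quaternion 2.5i - 2.5j + 2k has j-coefficient y = -2.5 and k-coefficient z = 2, not both zero, so it does not lie in the complex subalgebra spanned by 1 and i.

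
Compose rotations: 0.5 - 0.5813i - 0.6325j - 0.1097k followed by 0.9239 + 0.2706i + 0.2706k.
0.6489 - 0.2306i - 0.712j - 0.1372k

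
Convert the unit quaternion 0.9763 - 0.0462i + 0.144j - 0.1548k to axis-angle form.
axis = (-0.2135, 0.6654, -0.7153), θ = 25°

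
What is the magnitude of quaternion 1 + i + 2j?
√6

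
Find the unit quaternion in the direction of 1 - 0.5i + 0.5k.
0.8165 - 0.4082i + 0.4082k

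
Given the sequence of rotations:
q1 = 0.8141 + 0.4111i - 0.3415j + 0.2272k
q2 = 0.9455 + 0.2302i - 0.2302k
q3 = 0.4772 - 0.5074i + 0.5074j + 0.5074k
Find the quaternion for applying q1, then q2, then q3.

q2 · q1 = 0.7274 + 0.4975i - 0.4698j - 0.0512k
q3 · q2 · q1 = 0.8639 + 0.0807i + 0.3713j + 0.3306k
0.8639 + 0.0807i + 0.3713j + 0.3306k


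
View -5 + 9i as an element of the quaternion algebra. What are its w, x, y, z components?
-5 + 9i + 0j + 0k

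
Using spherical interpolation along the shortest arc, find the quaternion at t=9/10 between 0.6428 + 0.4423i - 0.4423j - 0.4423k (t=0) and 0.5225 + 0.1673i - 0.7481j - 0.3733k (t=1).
0.5395 + 0.1972i - 0.7231j - 0.3837k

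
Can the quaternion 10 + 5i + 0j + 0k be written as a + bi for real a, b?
Yes. The quaternion 10 + 5i has j- and k-coefficients y = z = 0, so it lies in the complex subalgebra spanned by 1 and i.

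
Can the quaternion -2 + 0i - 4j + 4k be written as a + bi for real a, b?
No. The quaternion -2 - 4j + 4k has j-coefficient y = -4 and k-coefficient z = 4, not both zero, so it does not lie in the complex subalgebra spanned by 1 and i.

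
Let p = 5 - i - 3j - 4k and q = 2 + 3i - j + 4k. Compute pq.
26 - 3i - 19j + 22k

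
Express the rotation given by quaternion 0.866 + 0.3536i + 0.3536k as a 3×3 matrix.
[[0.7499, -0.6124, 0.2501], [0.6124, 0.4999, -0.6124], [0.2501, 0.6124, 0.7499]]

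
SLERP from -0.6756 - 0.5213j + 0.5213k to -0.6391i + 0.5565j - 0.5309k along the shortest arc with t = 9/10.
-0.0793 + 0.5936i - 0.578j + 0.5543k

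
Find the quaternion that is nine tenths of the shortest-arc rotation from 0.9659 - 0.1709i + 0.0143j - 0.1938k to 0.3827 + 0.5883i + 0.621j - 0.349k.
0.4878 + 0.5355i + 0.5905j - 0.3559k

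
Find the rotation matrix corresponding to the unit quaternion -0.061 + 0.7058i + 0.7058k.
[[0.0037, 0.0861, 0.9963], [-0.0861, -0.9926, 0.0861], [0.9963, -0.0861, 0.0037]]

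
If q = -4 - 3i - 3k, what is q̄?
-4 + 3i + 3k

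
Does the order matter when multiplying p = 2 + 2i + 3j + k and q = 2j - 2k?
Yes: pq = -4 - 8i + 8j ≠ -4 + 8i - 8k = qp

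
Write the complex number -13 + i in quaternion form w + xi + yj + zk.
-13 + i + 0j + 0k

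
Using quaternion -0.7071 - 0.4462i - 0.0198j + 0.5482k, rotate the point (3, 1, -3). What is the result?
(3.371, -0.314, -2.745)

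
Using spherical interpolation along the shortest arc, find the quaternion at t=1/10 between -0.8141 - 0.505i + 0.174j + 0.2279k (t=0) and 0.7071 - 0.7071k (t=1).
-0.8236 - 0.4628i + 0.1595j + 0.2864k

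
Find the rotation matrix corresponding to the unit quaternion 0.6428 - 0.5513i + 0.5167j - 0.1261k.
[[0.4342, -0.4076, 0.8033], [-0.7318, 0.3603, 0.5784], [-0.5252, -0.8391, -0.1418]]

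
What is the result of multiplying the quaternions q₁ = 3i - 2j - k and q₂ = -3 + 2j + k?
5 - 9i + 3j + 9k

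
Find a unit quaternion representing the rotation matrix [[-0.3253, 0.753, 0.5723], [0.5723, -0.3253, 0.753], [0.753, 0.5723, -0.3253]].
-0.0785 + 0.5756i + 0.5756j + 0.5756k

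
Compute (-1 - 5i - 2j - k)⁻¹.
-0.0323 + 0.1613i + 0.0645j + 0.0323k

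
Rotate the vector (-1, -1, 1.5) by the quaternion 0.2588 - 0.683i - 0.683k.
(0.979, 1.75, -0.479)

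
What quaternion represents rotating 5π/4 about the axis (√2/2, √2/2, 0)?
-0.3827 + 0.6533i + 0.6533j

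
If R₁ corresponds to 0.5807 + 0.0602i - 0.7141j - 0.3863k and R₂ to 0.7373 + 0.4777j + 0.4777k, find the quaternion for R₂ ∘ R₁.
0.9538 + 0.201i - 0.2203j - 0.0362k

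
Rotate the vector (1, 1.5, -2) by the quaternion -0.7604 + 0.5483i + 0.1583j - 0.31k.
(1.472, -0.517, -2.194)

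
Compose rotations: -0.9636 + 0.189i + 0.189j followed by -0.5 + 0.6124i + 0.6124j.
0.2503 - 0.6846i - 0.6846j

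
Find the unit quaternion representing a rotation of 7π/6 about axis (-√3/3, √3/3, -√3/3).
-0.2588 - 0.5577i + 0.5577j - 0.5577k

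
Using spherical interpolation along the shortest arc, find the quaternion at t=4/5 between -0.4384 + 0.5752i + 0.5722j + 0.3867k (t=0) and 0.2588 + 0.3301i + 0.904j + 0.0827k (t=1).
0.1177 + 0.409i + 0.8911j + 0.1578k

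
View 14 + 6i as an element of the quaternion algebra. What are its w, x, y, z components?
14 + 6i + 0j + 0k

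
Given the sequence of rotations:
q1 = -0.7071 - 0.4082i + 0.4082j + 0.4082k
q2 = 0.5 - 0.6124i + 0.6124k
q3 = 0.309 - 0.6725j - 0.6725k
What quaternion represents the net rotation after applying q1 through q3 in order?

q2 · q1 = -0.8535 - 0.0211i + 0.2041j - 0.4789k
q3 · q2 · q1 = -0.4485 + 0.4528i + 0.6512j + 0.4118k
-0.4485 + 0.4528i + 0.6512j + 0.4118k


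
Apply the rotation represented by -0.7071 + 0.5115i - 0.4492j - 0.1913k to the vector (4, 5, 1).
(-1.118, 2.157, -6.008)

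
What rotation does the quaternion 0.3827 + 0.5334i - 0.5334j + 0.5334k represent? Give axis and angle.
axis = (√3/3, -√3/3, √3/3), θ = 3π/4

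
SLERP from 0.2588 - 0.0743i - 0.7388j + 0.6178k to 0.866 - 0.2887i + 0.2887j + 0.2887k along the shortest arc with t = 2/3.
0.8129 - 0.2656i - 0.0983j + 0.5089k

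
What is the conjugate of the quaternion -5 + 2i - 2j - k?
-5 - 2i + 2j + k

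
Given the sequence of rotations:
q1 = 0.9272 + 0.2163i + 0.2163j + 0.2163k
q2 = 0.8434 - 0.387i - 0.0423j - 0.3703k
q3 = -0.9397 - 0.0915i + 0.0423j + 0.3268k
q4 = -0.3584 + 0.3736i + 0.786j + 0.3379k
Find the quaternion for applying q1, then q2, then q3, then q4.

q2 · q1 = 0.955 - 0.1055i + 0.1468j - 0.2355k
q3 · q2 · q1 = -0.8363 - 0.0462i - 0.1536j + 0.5244k
q4 · q3 · q2 · q1 = 0.2605 + 0.1682i - 0.8138j - 0.4916k
0.2605 + 0.1682i - 0.8138j - 0.4916k


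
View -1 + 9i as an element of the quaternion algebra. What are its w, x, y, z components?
-1 + 9i + 0j + 0k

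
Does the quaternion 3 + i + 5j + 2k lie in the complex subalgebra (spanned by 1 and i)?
No. The quaternion 3 + i + 5j + 2k has j-coefficient y = 5 and k-coefficient z = 2, not both zero, so it does not lie in the complex subalgebra spanned by 1 and i.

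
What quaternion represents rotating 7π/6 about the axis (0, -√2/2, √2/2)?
-0.2588 - 0.683j + 0.683k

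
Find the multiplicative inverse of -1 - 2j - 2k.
-0.1111 + 0.2222j + 0.2222k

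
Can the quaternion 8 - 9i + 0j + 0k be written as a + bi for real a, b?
Yes. The quaternion 8 - 9i has j- and k-coefficients y = z = 0, so it lies in the complex subalgebra spanned by 1 and i.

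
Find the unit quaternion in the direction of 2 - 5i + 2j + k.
0.343 - 0.8575i + 0.343j + 0.1715k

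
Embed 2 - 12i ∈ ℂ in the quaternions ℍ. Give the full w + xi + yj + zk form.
2 - 12i + 0j + 0k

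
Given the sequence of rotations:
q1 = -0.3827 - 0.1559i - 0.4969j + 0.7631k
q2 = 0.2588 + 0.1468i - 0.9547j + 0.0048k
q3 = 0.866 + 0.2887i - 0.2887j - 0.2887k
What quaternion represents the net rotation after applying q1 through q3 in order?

q2 · q1 = -0.5542 - 0.8227i + 0.124j - 0.0261k
q3 · q2 · q1 = -0.2142 - 0.8291i + 0.5124j - 0.0643k
-0.2142 - 0.8291i + 0.5124j - 0.0643k


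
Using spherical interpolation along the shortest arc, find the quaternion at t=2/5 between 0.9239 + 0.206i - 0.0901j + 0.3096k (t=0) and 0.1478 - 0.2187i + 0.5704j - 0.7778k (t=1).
0.6118 + 0.2701i - 0.3704j + 0.6446k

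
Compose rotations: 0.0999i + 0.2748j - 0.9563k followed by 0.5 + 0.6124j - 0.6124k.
-0.7539 - 0.3674i + 0.0762j - 0.5393k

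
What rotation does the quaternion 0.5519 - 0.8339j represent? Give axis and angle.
axis = (0, -1, 0), θ = 113°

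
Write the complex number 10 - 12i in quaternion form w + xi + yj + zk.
10 - 12i + 0j + 0k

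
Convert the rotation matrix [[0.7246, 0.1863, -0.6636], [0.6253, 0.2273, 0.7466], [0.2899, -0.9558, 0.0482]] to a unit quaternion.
0.7071 - 0.6019i - 0.3371j + 0.1552k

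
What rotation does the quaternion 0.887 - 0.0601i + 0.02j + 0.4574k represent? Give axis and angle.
axis = (-0.1302, 0.0433, 0.9905), θ = 55°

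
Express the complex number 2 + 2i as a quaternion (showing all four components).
2 + 2i + 0j + 0k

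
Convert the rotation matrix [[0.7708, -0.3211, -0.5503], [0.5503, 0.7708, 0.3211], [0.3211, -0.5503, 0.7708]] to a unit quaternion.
0.91 - 0.2394i - 0.2394j + 0.2394k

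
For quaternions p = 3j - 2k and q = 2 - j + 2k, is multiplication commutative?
No: pq = 7 + 4i + 6j - 4k ≠ 7 - 4i + 6j - 4k = qp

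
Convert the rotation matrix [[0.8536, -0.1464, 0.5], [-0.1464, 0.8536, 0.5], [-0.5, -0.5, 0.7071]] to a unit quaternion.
0.9239 - 0.2706i + 0.2706j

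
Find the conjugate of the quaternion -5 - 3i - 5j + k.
-5 + 3i + 5j - k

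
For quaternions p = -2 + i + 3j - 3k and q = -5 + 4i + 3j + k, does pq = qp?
No: pq = -i - 34j + 4k ≠ -25i - 8j + 22k = qp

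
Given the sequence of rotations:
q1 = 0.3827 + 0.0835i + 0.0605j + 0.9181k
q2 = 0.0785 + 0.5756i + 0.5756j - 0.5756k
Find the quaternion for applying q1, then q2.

q2 · q1 = 0.4756 + 0.7901i - 0.3515j - 0.1615k
0.4756 + 0.7901i - 0.3515j - 0.1615k


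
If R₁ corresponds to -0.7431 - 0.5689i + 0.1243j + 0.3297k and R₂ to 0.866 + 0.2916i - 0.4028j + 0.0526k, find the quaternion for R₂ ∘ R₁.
-0.4449 - 0.8487i + 0.2809j + 0.0535k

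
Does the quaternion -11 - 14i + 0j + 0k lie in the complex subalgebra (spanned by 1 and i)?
Yes. The quaternion -11 - 14i has j- and k-coefficients y = z = 0, so it lies in the complex subalgebra spanned by 1 and i.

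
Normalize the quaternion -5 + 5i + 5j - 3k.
-0.5455 + 0.5455i + 0.5455j - 0.3273k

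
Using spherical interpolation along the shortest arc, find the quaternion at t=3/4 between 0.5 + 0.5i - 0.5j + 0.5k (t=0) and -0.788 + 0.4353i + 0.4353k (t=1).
-0.5322 + 0.5839i - 0.1867j + 0.5839k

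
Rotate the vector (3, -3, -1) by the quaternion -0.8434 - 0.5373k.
(3.987, 1.451, -1)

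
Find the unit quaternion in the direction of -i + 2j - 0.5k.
-0.4364i + 0.8729j - 0.2182k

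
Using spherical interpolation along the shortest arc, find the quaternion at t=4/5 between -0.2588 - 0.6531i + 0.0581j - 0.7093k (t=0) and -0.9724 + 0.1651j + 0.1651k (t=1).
-0.9668 - 0.1857i + 0.1682j - 0.05k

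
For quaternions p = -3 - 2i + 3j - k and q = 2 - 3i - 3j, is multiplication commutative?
No: pq = -3 + 2i + 18j + 13k ≠ -3 + 8i + 12j - 17k = qp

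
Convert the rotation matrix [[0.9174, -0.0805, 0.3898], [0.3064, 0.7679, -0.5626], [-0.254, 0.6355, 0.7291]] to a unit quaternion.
0.9239 + 0.3242i + 0.1742j + 0.1047k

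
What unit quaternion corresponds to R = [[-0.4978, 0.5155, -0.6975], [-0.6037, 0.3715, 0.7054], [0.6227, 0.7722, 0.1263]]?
-0.5 - 0.0334i + 0.6601j + 0.5596k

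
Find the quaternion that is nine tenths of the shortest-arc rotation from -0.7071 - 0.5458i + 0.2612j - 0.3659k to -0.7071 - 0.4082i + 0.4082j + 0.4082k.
-0.7301 - 0.4369i + 0.405j + 0.3347k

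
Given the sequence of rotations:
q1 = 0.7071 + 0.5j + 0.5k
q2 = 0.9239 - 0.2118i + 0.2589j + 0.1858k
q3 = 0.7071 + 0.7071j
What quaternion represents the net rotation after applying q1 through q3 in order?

q2 · q1 = 0.4309 - 0.1132i + 0.7509j + 0.4874k
q3 · q2 · q1 = -0.2263 + 0.2646i + 0.8357j + 0.4247k
-0.2263 + 0.2646i + 0.8357j + 0.4247k


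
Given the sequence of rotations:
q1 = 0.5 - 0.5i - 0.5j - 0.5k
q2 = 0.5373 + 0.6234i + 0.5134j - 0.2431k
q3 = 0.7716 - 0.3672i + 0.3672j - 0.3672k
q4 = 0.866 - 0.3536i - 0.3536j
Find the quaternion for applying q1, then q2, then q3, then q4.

q2 · q1 = 0.7155 - 0.3352i + 0.4213j - 0.4452k
q3 · q2 · q1 = 0.1108 - 0.5301i + 0.5474j - 0.6379k
q4 · q3 · q2 · q1 = 0.1021 - 0.2727i + 0.2093j - 0.9334k
0.1021 - 0.2727i + 0.2093j - 0.9334k


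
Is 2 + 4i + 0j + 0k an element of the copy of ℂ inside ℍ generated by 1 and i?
Yes. The quaternion 2 + 4i has j- and k-coefficients y = z = 0, so it lies in the complex subalgebra spanned by 1 and i.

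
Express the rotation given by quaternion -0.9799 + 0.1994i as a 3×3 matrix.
[[1, 0, 0], [0, 0.9205, 0.3908], [0, -0.3908, 0.9205]]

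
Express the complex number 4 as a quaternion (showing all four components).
4 + 0i + 0j + 0k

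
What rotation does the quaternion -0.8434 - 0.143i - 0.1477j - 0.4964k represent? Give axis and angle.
axis = (-0.2662, -0.2749, -0.9239), θ = 295°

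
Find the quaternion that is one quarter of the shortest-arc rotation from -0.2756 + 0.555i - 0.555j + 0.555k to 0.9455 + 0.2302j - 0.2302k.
-0.505 + 0.4517i - 0.5201j + 0.5201k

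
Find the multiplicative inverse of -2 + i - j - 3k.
-0.1333 - 0.0667i + 0.0667j + 0.2k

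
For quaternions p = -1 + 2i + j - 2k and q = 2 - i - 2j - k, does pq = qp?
No: pq = 8j - 6k ≠ 10i = qp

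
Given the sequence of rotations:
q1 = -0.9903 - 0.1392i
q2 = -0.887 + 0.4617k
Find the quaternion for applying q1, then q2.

q2 · q1 = 0.8784 + 0.1235i - 0.0643j - 0.4572k
0.8784 + 0.1235i - 0.0643j - 0.4572k


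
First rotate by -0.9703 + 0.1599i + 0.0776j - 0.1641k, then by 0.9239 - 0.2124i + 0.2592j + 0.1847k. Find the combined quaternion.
-0.8523 + 0.297i - 0.1851j - 0.3888k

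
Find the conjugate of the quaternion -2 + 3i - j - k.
-2 - 3i + j + k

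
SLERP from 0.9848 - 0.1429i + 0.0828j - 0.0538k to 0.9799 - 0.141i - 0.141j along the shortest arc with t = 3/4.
0.9861 - 0.1422i - 0.0853j - 0.0136k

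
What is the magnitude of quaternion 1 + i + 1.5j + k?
2.291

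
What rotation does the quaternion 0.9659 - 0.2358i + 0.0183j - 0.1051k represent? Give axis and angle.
axis = (-0.9111, 0.0707, -0.4061), θ = π/6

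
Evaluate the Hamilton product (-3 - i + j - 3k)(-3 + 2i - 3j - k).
11 - 13i - j + 13k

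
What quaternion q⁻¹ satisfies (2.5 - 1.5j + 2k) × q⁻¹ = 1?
0.2 + 0.12j - 0.16k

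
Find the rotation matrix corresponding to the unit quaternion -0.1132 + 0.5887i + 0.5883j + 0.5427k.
[[-0.2812, 0.8155, 0.5058], [0.5698, -0.2822, 0.7718], [0.7722, 0.5053, -0.3853]]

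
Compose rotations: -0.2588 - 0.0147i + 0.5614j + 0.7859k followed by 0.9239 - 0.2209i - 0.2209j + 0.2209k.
-0.2919 - 0.254i + 0.7462j + 0.5417k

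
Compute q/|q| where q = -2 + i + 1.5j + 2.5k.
-0.5443 + 0.2722i + 0.4082j + 0.6804k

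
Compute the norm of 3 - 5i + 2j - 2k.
√42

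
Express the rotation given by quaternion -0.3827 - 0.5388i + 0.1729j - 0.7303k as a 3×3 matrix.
[[-0.1265, -0.7453, 0.6546], [0.3727, -0.6473, -0.6649], [0.9193, 0.1599, 0.3596]]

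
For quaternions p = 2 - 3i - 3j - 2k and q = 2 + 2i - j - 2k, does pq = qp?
No: pq = 3 + 2i - 18j + k ≠ 3 - 6i + 2j - 17k = qp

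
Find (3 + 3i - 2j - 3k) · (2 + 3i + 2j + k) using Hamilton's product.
4 + 19i - 10j + 9k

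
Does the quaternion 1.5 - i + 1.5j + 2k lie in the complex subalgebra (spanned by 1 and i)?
No. The quaternion 1.5 - i + 1.5j + 2k has j-coefficient y = 1.5 and k-coefficient z = 2, not both zero, so it does not lie in the complex subalgebra spanned by 1 and i.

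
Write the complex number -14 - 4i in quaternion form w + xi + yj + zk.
-14 - 4i + 0j + 0k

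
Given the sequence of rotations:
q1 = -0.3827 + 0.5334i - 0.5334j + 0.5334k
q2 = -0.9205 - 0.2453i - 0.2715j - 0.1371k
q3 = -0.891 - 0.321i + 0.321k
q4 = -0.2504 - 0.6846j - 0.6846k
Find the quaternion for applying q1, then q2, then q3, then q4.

q2 · q1 = 0.4114 - 0.6151i + 0.6526j - 0.1629k
q3 · q2 · q1 = -0.5117 + 0.2065i - 0.8312j + 0.0677k
q4 · q3 · q2 · q1 = -0.3946 - 0.6671i + 0.4171j + 0.4747k
-0.3946 - 0.6671i + 0.4171j + 0.4747k


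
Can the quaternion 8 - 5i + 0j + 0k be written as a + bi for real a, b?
Yes. The quaternion 8 - 5i has j- and k-coefficients y = z = 0, so it lies in the complex subalgebra spanned by 1 and i.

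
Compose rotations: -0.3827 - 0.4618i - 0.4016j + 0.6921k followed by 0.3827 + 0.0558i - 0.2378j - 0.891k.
0.4005 - 0.7205i + 0.3102j + 0.4736k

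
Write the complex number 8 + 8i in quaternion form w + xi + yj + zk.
8 + 8i + 0j + 0k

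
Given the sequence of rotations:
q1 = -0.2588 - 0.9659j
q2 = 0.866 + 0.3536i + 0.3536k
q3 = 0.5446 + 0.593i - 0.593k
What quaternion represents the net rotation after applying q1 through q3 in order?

q2 · q1 = -0.2241 + 0.25i - 0.8365j - 0.4331k
q3 · q2 · q1 = -0.5271 - 0.4928i - 0.347j - 0.599k
-0.5271 - 0.4928i - 0.347j - 0.599k


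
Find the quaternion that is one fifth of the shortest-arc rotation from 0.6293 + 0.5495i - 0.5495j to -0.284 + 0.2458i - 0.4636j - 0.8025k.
0.4918 + 0.565i - 0.6248j - 0.2203k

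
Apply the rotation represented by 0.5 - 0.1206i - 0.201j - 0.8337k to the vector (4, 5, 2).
(2.527, -4.325, 4.461)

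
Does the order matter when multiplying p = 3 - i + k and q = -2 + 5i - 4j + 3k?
Yes: pq = -4 + 21i - 4j + 11k ≠ -4 + 13i - 20j + 3k = qp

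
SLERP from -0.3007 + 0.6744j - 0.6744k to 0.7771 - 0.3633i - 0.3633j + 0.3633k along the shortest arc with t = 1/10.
-0.3615 + 0.0401i + 0.6587j - 0.6587k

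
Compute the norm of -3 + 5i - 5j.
√59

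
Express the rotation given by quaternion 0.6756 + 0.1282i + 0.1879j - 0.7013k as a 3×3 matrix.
[[-0.0543, 0.9958, 0.0741], [-0.8994, -0.0165, -0.4368], [-0.4337, -0.0903, 0.8965]]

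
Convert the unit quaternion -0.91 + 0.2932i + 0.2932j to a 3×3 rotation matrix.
[[0.8281, 0.1719, -0.5336], [0.1719, 0.8281, 0.5336], [0.5336, -0.5336, 0.6561]]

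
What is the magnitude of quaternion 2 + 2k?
√8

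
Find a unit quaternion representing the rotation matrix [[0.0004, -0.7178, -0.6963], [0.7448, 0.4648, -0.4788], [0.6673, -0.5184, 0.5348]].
0.7071 - 0.014i - 0.4821j + 0.5171k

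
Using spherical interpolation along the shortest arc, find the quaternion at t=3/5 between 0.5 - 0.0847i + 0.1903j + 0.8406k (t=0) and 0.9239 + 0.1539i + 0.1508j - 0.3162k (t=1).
0.9519 + 0.0698i + 0.2128j + 0.2091k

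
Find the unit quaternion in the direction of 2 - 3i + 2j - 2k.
0.4364 - 0.6547i + 0.4364j - 0.4364k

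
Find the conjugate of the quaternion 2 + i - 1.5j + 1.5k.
2 - i + 1.5j - 1.5k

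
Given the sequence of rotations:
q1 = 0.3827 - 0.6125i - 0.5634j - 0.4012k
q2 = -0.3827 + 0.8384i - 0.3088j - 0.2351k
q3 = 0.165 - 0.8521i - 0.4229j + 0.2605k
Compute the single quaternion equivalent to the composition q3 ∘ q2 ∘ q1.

q2 · q1 = 0.0988 + 0.5467i + 0.5778j - 0.5979k
q3 · q2 · q1 = 0.8822 + 0.1084i - 0.3135j - 0.3341k
0.8822 + 0.1084i - 0.3135j - 0.3341k


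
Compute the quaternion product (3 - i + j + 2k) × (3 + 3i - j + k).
11 + 9i + 7j + 7k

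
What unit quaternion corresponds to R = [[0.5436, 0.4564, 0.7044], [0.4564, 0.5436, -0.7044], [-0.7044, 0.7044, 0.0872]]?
0.7373 + 0.4777i + 0.4777j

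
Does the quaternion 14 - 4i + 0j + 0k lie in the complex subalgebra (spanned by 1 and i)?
Yes. The quaternion 14 - 4i has j- and k-coefficients y = z = 0, so it lies in the complex subalgebra spanned by 1 and i.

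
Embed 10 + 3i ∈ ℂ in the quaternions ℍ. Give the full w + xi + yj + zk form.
10 + 3i + 0j + 0k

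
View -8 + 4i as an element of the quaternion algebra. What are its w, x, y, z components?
-8 + 4i + 0j + 0k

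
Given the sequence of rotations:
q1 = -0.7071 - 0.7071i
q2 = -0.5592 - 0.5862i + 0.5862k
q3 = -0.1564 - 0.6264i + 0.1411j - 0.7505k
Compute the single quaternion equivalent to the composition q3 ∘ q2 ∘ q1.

q2 · q1 = -0.0191 + 0.8099i - 0.4145j - 0.4145k
q3 · q2 · q1 = 0.2577 - 0.4843i - 0.8053j + 0.2245k
0.2577 - 0.4843i - 0.8053j + 0.2245k


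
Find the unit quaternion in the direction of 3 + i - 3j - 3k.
0.5669 + 0.189i - 0.5669j - 0.5669k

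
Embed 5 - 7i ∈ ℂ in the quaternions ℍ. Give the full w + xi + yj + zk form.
5 - 7i + 0j + 0k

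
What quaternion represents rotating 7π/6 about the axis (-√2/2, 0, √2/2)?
-0.2588 - 0.683i + 0.683k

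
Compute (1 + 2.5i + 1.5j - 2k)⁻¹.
0.0741 - 0.1852i - 0.1111j + 0.1481k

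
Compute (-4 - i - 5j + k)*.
-4 + i + 5j - k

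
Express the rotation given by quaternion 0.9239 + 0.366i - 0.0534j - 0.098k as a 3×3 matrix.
[[0.9751, 0.142, -0.1704], [-0.2202, 0.7129, -0.6658], [0.0269, 0.6868, 0.7264]]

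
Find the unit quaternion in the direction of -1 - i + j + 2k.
-0.378 - 0.378i + 0.378j + 0.7559k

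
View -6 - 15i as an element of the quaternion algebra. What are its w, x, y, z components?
-6 - 15i + 0j + 0k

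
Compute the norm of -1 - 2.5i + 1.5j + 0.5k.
3.122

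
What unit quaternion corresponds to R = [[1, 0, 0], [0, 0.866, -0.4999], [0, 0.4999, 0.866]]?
0.9659 + 0.2588i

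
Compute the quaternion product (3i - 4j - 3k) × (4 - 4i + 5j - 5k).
17 + 47i + 11j - 13k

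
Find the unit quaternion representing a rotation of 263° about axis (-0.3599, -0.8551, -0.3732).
-0.6626 - 0.2695i - 0.6404j - 0.2795k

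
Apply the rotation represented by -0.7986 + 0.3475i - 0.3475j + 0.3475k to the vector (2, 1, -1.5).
(0.153, -1.546, -2.199)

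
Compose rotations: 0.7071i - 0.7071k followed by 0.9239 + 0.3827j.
0.3827i - 0.9239k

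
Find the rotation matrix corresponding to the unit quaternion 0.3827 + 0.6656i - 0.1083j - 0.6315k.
[[0.179, 0.3392, -0.9235], [-0.6275, -0.6836, -0.3727], [-0.7578, 0.6462, 0.0905]]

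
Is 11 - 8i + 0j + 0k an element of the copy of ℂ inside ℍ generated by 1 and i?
Yes. The quaternion 11 - 8i has j- and k-coefficients y = z = 0, so it lies in the complex subalgebra spanned by 1 and i.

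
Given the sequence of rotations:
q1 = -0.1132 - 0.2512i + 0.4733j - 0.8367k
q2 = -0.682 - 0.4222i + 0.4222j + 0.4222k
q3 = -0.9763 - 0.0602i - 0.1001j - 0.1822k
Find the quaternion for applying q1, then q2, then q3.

q2 · q1 = 0.1246 - 0.334i - 0.8299j + 0.4291k
q3 · q2 · q1 = -0.1466 + 0.1244i + 0.8844j - 0.4251k
-0.1466 + 0.1244i + 0.8844j - 0.4251k


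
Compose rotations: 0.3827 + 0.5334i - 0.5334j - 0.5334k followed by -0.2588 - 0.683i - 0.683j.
-0.099 - 0.0351i - 0.4877j + 0.8667k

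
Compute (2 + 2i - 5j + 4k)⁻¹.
0.0408 - 0.0408i + 0.102j - 0.0816k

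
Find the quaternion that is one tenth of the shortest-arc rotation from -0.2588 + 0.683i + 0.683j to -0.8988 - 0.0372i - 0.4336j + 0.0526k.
-0.1193 + 0.672i + 0.7308j - 0.0078k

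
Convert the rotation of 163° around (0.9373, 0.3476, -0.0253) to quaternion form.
0.1478 + 0.927i + 0.3438j - 0.025k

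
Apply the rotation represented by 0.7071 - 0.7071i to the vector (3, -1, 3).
(3, 3, 1)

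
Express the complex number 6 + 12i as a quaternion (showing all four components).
6 + 12i + 0j + 0k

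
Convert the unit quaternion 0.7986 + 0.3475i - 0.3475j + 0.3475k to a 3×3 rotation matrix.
[[0.517, -0.7965, -0.3135], [0.3135, 0.517, -0.7965], [0.7965, 0.3135, 0.517]]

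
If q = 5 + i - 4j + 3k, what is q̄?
5 - i + 4j - 3k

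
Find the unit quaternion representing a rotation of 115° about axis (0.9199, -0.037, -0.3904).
0.5373 + 0.7758i - 0.0312j - 0.3293k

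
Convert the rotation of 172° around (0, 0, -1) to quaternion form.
0.0698 - 0.9976k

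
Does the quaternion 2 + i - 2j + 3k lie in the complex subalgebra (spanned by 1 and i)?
No. The quaternion 2 + i - 2j + 3k has j-coefficient y = -2 and k-coefficient z = 3, not both zero, so it does not lie in the complex subalgebra spanned by 1 and i.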